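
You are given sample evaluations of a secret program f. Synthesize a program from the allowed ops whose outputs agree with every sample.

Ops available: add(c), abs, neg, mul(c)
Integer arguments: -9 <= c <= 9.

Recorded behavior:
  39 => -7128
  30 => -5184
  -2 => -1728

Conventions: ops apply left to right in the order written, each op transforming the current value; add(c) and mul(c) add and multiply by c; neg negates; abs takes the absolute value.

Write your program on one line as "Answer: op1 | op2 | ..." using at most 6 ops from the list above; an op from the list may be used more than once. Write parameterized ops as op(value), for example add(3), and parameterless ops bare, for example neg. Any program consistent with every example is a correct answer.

add(-6) | abs | mul(-8) | mul(3) | abs | mul(-9)

Check, running the answer program on each example:
  39 -> 33 -> 33 -> -264 -> -792 -> 792 -> -7128
  30 -> 24 -> 24 -> -192 -> -576 -> 576 -> -5184
  -2 -> -8 -> 8 -> -64 -> -192 -> 192 -> -1728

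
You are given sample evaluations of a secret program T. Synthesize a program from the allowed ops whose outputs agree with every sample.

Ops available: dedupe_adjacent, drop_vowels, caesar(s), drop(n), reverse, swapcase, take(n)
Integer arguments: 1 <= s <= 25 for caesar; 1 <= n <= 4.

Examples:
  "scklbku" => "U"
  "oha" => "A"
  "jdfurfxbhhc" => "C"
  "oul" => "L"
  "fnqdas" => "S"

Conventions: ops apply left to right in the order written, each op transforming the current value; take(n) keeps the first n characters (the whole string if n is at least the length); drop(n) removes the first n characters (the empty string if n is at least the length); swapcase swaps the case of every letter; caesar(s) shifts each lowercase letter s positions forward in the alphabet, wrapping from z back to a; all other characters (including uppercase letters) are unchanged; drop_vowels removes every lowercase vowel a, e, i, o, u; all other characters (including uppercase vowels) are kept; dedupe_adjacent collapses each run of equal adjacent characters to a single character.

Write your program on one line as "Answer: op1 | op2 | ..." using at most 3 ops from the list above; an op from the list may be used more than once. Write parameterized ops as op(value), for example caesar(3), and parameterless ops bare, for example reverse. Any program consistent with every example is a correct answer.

reverse | take(1) | swapcase

Check, running the answer program on each example:
  "scklbku" -> "ukblkcs" -> "u" -> "U"
  "oha" -> "aho" -> "a" -> "A"
  "jdfurfxbhhc" -> "chhbxfrufdj" -> "c" -> "C"
  "oul" -> "luo" -> "l" -> "L"
  "fnqdas" -> "sadqnf" -> "s" -> "S"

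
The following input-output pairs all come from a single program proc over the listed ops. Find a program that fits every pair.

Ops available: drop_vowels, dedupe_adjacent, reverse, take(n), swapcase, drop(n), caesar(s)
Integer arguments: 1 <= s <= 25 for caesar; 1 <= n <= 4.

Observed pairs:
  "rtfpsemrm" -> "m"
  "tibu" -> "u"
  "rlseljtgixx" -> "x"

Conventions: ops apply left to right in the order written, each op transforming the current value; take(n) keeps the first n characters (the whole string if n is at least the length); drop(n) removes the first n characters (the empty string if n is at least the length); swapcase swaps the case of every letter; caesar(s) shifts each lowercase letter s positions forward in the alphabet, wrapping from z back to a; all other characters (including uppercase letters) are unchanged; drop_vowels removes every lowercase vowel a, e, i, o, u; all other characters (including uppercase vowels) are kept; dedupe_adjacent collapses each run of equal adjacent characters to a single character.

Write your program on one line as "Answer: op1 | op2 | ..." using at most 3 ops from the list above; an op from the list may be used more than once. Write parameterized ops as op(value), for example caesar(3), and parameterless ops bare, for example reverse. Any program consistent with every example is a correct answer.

reverse | take(1)

Check, running the answer program on each example:
  "rtfpsemrm" -> "mrmespftr" -> "m"
  "tibu" -> "ubit" -> "u"
  "rlseljtgixx" -> "xxigtjleslr" -> "x"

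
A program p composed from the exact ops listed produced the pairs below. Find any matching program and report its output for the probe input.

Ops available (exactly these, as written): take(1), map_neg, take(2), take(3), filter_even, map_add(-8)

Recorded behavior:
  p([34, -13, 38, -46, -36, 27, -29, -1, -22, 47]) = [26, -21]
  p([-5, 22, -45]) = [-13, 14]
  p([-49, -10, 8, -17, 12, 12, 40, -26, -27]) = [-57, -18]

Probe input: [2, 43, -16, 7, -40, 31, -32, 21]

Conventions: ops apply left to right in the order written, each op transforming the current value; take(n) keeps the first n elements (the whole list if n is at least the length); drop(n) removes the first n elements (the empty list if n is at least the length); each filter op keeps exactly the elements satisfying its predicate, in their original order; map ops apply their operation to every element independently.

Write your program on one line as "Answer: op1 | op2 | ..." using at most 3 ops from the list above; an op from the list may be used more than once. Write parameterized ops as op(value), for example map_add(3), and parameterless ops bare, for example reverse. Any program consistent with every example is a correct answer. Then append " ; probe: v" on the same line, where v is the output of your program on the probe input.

take(2) | map_add(-8) ; probe: [-6, 35]

Check, running the answer program on each example:
  [34, -13, 38, -46, -36, 27, -29, -1, -22, 47] -> [34, -13] -> [26, -21]
  [-5, 22, -45] -> [-5, 22] -> [-13, 14]
  [-49, -10, 8, -17, 12, 12, 40, -26, -27] -> [-49, -10] -> [-57, -18]
  probe: [2, 43, -16, 7, -40, 31, -32, 21] -> [2, 43] -> [-6, 35]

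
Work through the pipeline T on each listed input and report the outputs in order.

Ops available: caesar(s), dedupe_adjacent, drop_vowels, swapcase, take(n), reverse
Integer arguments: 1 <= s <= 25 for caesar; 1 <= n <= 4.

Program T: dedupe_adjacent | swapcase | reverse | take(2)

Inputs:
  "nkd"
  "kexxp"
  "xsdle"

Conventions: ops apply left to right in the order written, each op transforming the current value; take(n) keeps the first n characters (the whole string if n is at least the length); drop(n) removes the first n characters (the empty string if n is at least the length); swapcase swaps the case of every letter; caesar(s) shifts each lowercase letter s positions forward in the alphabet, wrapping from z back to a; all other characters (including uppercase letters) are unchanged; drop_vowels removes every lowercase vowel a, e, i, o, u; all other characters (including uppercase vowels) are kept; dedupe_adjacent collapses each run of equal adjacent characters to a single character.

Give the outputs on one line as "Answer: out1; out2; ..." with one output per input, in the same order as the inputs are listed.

"DK"; "PX"; "EL"

Execution, op by op:
  "nkd" -> "nkd" -> "NKD" -> "DKN" -> "DK"
  "kexxp" -> "kexp" -> "KEXP" -> "PXEK" -> "PX"
  "xsdle" -> "xsdle" -> "XSDLE" -> "ELDSX" -> "EL"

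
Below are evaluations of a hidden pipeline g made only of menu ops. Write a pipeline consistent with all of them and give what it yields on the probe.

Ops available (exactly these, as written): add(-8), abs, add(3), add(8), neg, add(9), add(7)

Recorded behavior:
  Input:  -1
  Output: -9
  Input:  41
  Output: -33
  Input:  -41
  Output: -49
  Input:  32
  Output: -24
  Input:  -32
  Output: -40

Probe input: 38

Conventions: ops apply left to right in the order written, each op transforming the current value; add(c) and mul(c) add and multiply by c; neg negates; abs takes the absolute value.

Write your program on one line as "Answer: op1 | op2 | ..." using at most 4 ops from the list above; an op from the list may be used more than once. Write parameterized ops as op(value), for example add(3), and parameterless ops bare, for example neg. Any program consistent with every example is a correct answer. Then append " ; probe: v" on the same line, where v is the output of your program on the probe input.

add(-8) | abs | neg ; probe: -30

Check, running the answer program on each example:
  -1 -> -9 -> 9 -> -9
  41 -> 33 -> 33 -> -33
  -41 -> -49 -> 49 -> -49
  32 -> 24 -> 24 -> -24
  -32 -> -40 -> 40 -> -40
  probe: 38 -> 30 -> 30 -> -30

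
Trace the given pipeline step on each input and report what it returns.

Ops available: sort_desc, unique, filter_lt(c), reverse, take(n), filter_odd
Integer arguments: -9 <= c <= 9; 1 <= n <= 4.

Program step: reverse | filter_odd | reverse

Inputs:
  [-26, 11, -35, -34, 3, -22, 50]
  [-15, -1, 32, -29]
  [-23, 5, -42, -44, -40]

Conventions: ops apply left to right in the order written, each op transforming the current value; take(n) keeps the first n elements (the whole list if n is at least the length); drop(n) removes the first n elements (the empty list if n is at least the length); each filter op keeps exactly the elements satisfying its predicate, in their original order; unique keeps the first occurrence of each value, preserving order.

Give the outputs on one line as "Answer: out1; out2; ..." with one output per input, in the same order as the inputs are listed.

[11, -35, 3]; [-15, -1, -29]; [-23, 5]

Execution, op by op:
  [-26, 11, -35, -34, 3, -22, 50] -> [50, -22, 3, -34, -35, 11, -26] -> [3, -35, 11] -> [11, -35, 3]
  [-15, -1, 32, -29] -> [-29, 32, -1, -15] -> [-29, -1, -15] -> [-15, -1, -29]
  [-23, 5, -42, -44, -40] -> [-40, -44, -42, 5, -23] -> [5, -23] -> [-23, 5]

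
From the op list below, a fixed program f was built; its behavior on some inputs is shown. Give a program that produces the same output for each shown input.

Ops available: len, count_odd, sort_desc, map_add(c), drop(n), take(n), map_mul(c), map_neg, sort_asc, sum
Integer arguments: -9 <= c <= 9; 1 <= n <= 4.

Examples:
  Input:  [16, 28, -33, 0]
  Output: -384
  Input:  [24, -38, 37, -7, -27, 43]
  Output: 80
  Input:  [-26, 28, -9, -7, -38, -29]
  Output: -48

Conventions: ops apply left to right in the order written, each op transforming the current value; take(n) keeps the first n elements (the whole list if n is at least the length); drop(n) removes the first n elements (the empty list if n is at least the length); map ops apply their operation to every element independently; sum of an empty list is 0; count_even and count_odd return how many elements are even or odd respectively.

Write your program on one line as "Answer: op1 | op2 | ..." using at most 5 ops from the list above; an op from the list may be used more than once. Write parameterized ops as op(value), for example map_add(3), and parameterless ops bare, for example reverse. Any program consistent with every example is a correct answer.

map_add(2) | take(2) | map_mul(4) | map_mul(-2) | sum

Check, running the answer program on each example:
  [16, 28, -33, 0] -> [18, 30, -31, 2] -> [18, 30] -> [72, 120] -> [-144, -240] -> -384
  [24, -38, 37, -7, -27, 43] -> [26, -36, 39, -5, -25, 45] -> [26, -36] -> [104, -144] -> [-208, 288] -> 80
  [-26, 28, -9, -7, -38, -29] -> [-24, 30, -7, -5, -36, -27] -> [-24, 30] -> [-96, 120] -> [192, -240] -> -48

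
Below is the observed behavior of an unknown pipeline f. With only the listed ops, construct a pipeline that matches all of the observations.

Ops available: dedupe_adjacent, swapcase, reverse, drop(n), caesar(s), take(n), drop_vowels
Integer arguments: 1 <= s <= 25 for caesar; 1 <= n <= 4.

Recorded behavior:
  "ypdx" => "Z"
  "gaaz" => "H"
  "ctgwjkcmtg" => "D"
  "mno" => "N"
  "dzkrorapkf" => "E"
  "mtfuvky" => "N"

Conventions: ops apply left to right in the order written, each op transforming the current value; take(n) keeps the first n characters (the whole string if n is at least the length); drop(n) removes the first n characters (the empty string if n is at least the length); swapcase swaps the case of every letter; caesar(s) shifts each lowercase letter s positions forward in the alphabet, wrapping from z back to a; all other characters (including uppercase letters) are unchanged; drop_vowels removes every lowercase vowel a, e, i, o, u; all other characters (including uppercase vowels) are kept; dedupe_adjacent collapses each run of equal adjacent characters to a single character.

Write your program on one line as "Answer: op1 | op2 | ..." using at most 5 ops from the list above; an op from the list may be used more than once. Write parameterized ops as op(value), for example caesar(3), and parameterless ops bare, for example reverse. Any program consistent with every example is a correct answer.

take(2) | reverse | drop(1) | caesar(1) | swapcase

Check, running the answer program on each example:
  "ypdx" -> "yp" -> "py" -> "y" -> "z" -> "Z"
  "gaaz" -> "ga" -> "ag" -> "g" -> "h" -> "H"
  "ctgwjkcmtg" -> "ct" -> "tc" -> "c" -> "d" -> "D"
  "mno" -> "mn" -> "nm" -> "m" -> "n" -> "N"
  "dzkrorapkf" -> "dz" -> "zd" -> "d" -> "e" -> "E"
  "mtfuvky" -> "mt" -> "tm" -> "m" -> "n" -> "N"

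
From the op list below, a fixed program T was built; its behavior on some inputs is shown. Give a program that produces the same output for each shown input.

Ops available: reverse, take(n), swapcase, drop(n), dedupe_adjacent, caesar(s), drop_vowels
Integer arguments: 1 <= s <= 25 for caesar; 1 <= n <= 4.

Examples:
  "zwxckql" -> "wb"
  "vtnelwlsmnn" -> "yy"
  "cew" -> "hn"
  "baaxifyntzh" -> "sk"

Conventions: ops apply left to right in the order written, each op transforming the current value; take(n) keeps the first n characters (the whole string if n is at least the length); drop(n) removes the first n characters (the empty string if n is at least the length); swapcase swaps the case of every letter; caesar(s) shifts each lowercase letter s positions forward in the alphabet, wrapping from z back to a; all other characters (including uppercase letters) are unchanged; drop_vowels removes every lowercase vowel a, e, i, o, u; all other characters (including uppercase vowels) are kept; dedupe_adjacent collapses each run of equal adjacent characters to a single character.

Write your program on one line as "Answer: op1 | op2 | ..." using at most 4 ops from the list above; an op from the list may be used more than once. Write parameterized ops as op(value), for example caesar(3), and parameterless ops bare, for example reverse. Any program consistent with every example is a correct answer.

drop_vowels | caesar(11) | reverse | take(2)

Check, running the answer program on each example:
  "zwxckql" -> "zwxckql" -> "khinvbw" -> "wbvnihk" -> "wb"
  "vtnelwlsmnn" -> "vtnlwlsmnn" -> "geywhwdxyy" -> "yyxdwhwyeg" -> "yy"
  "cew" -> "cw" -> "nh" -> "hn" -> "hn"
  "baaxifyntzh" -> "bxfyntzh" -> "miqjyeks" -> "skeyjqim" -> "sk"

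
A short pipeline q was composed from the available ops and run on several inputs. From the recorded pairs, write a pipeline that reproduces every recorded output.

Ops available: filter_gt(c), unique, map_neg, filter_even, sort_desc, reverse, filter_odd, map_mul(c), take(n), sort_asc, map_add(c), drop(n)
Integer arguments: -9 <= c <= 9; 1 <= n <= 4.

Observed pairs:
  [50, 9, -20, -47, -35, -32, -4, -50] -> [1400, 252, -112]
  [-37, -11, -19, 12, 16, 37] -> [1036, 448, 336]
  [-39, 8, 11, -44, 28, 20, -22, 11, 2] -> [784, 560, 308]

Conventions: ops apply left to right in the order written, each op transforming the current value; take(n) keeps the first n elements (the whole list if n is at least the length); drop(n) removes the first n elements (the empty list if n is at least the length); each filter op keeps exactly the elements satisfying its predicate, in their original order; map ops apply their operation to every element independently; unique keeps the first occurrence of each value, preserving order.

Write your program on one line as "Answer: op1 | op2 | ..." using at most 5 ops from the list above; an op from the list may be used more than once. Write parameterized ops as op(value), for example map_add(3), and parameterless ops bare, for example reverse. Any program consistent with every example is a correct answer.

sort_desc | map_neg | map_mul(4) | take(3) | map_mul(-7)

Check, running the answer program on each example:
  [50, 9, -20, -47, -35, -32, -4, -50] -> [50, 9, -4, -20, -32, -35, -47, -50] -> [-50, -9, 4, 20, 32, 35, 47, 50] -> [-200, -36, 16, 80, 128, 140, 188, 200] -> [-200, -36, 16] -> [1400, 252, -112]
  [-37, -11, -19, 12, 16, 37] -> [37, 16, 12, -11, -19, -37] -> [-37, -16, -12, 11, 19, 37] -> [-148, -64, -48, 44, 76, 148] -> [-148, -64, -48] -> [1036, 448, 336]
  [-39, 8, 11, -44, 28, 20, -22, 11, 2] -> [28, 20, 11, 11, 8, 2, -22, -39, -44] -> [-28, -20, -11, -11, -8, -2, 22, 39, 44] -> [-112, -80, -44, -44, -32, -8, 88, 156, 176] -> [-112, -80, -44] -> [784, 560, 308]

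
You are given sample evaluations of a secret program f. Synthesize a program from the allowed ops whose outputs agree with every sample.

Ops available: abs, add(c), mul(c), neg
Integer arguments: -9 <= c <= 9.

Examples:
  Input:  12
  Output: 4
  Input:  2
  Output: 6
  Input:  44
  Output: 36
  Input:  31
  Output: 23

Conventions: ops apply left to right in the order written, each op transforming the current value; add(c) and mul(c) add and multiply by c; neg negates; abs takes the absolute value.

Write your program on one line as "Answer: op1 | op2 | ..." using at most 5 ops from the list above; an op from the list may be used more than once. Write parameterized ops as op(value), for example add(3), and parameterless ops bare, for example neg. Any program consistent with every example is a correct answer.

add(-9) | neg | add(-1) | abs

Check, running the answer program on each example:
  12 -> 3 -> -3 -> -4 -> 4
  2 -> -7 -> 7 -> 6 -> 6
  44 -> 35 -> -35 -> -36 -> 36
  31 -> 22 -> -22 -> -23 -> 23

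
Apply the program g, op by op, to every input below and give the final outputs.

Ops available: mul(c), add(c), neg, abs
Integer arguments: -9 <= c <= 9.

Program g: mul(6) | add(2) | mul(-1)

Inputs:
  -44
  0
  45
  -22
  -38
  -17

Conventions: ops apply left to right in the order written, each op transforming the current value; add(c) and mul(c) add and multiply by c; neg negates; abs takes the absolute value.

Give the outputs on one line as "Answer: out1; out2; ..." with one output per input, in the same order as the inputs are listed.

Execution, op by op:
  -44 -> -264 -> -262 -> 262
  0 -> 0 -> 2 -> -2
  45 -> 270 -> 272 -> -272
  -22 -> -132 -> -130 -> 130
  -38 -> -228 -> -226 -> 226
  -17 -> -102 -> -100 -> 100

262; -2; -272; 130; 226; 100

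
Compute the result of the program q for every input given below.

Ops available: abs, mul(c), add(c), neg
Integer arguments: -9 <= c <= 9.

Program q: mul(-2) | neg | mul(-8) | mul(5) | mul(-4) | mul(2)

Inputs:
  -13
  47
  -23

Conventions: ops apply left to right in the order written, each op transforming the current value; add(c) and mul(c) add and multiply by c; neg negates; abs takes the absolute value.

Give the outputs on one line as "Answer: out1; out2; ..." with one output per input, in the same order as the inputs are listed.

Execution, op by op:
  -13 -> 26 -> -26 -> 208 -> 1040 -> -4160 -> -8320
  47 -> -94 -> 94 -> -752 -> -3760 -> 15040 -> 30080
  -23 -> 46 -> -46 -> 368 -> 1840 -> -7360 -> -14720

-8320; 30080; -14720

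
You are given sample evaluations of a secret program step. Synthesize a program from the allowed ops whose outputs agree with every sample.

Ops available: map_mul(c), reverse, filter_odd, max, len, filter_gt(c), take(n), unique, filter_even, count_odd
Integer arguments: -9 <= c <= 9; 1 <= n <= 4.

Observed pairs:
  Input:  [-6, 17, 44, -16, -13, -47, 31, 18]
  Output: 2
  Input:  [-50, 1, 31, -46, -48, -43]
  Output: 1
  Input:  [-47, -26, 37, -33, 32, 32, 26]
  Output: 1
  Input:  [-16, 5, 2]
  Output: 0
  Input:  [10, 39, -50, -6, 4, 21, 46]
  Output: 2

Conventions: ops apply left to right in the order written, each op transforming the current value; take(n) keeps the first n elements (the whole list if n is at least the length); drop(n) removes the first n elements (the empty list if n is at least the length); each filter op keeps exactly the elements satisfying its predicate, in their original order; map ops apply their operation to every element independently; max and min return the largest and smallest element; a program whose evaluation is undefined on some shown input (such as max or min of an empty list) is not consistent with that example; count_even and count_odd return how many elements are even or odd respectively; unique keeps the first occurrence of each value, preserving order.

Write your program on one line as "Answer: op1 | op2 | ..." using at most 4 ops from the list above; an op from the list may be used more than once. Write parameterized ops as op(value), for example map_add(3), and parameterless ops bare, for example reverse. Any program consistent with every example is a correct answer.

filter_odd | filter_gt(9) | reverse | len

Check, running the answer program on each example:
  [-6, 17, 44, -16, -13, -47, 31, 18] -> [17, -13, -47, 31] -> [17, 31] -> [31, 17] -> 2
  [-50, 1, 31, -46, -48, -43] -> [1, 31, -43] -> [31] -> [31] -> 1
  [-47, -26, 37, -33, 32, 32, 26] -> [-47, 37, -33] -> [37] -> [37] -> 1
  [-16, 5, 2] -> [5] -> [] -> [] -> 0
  [10, 39, -50, -6, 4, 21, 46] -> [39, 21] -> [39, 21] -> [21, 39] -> 2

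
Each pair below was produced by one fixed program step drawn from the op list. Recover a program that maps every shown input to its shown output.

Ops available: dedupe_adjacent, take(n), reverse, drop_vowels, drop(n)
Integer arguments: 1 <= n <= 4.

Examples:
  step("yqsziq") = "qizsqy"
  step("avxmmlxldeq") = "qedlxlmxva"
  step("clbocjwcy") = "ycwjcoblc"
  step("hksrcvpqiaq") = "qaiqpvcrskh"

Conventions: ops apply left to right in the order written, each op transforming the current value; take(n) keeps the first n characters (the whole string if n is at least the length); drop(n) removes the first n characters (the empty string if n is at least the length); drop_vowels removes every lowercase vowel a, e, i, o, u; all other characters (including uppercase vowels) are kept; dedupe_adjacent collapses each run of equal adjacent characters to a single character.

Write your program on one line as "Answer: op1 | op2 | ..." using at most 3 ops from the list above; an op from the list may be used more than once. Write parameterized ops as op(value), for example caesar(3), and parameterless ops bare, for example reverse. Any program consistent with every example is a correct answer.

dedupe_adjacent | reverse

Check, running the answer program on each example:
  "yqsziq" -> "yqsziq" -> "qizsqy"
  "avxmmlxldeq" -> "avxmlxldeq" -> "qedlxlmxva"
  "clbocjwcy" -> "clbocjwcy" -> "ycwjcoblc"
  "hksrcvpqiaq" -> "hksrcvpqiaq" -> "qaiqpvcrskh"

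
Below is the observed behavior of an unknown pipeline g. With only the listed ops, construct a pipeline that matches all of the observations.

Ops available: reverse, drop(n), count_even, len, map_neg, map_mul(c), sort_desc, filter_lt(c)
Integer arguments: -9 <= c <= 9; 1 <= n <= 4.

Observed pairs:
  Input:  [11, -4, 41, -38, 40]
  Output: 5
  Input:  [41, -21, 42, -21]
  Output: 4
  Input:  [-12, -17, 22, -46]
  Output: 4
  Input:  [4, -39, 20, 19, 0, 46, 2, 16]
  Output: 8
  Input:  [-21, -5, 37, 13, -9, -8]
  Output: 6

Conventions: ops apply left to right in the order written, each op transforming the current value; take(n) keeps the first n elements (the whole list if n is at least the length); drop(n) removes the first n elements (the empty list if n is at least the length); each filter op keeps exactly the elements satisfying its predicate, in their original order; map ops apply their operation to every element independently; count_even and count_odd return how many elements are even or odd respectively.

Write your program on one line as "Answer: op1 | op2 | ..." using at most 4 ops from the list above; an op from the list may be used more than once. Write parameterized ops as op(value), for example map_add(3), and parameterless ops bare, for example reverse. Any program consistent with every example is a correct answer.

map_neg | sort_desc | map_mul(6) | count_even

Check, running the answer program on each example:
  [11, -4, 41, -38, 40] -> [-11, 4, -41, 38, -40] -> [38, 4, -11, -40, -41] -> [228, 24, -66, -240, -246] -> 5
  [41, -21, 42, -21] -> [-41, 21, -42, 21] -> [21, 21, -41, -42] -> [126, 126, -246, -252] -> 4
  [-12, -17, 22, -46] -> [12, 17, -22, 46] -> [46, 17, 12, -22] -> [276, 102, 72, -132] -> 4
  [4, -39, 20, 19, 0, 46, 2, 16] -> [-4, 39, -20, -19, 0, -46, -2, -16] -> [39, 0, -2, -4, -16, -19, -20, -46] -> [234, 0, -12, -24, -96, -114, -120, -276] -> 8
  [-21, -5, 37, 13, -9, -8] -> [21, 5, -37, -13, 9, 8] -> [21, 9, 8, 5, -13, -37] -> [126, 54, 48, 30, -78, -222] -> 6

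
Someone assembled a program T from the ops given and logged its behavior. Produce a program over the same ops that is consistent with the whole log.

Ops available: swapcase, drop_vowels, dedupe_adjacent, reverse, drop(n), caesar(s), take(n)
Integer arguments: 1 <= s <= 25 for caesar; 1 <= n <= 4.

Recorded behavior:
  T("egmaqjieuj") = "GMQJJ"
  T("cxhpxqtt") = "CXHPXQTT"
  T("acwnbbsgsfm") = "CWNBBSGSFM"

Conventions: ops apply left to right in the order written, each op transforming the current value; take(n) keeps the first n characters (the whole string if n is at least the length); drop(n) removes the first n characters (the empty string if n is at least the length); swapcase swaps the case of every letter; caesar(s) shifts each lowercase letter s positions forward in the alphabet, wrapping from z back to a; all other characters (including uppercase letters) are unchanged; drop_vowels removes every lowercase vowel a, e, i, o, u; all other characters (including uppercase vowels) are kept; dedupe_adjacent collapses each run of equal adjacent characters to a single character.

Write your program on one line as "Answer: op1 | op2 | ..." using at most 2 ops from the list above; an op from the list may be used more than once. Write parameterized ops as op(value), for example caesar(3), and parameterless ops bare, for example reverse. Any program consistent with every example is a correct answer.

drop_vowels | swapcase

Check, running the answer program on each example:
  "egmaqjieuj" -> "gmqjj" -> "GMQJJ"
  "cxhpxqtt" -> "cxhpxqtt" -> "CXHPXQTT"
  "acwnbbsgsfm" -> "cwnbbsgsfm" -> "CWNBBSGSFM"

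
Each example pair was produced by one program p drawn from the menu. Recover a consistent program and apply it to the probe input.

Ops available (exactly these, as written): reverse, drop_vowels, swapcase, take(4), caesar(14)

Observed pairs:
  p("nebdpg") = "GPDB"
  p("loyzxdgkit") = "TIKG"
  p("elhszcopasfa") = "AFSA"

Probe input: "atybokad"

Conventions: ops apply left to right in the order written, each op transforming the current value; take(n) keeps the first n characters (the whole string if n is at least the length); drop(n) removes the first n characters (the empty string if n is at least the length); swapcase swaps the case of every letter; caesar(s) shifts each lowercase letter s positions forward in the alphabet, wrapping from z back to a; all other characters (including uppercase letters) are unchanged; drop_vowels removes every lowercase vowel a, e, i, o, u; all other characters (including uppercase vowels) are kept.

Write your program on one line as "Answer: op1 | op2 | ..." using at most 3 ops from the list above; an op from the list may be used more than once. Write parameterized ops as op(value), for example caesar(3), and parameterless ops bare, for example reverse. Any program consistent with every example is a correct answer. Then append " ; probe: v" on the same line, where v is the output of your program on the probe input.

reverse | take(4) | swapcase ; probe: "DAKO"

Check, running the answer program on each example:
  "nebdpg" -> "gpdben" -> "gpdb" -> "GPDB"
  "loyzxdgkit" -> "tikgdxzyol" -> "tikg" -> "TIKG"
  "elhszcopasfa" -> "afsapoczshle" -> "afsa" -> "AFSA"
  probe: "atybokad" -> "dakobyta" -> "dako" -> "DAKO"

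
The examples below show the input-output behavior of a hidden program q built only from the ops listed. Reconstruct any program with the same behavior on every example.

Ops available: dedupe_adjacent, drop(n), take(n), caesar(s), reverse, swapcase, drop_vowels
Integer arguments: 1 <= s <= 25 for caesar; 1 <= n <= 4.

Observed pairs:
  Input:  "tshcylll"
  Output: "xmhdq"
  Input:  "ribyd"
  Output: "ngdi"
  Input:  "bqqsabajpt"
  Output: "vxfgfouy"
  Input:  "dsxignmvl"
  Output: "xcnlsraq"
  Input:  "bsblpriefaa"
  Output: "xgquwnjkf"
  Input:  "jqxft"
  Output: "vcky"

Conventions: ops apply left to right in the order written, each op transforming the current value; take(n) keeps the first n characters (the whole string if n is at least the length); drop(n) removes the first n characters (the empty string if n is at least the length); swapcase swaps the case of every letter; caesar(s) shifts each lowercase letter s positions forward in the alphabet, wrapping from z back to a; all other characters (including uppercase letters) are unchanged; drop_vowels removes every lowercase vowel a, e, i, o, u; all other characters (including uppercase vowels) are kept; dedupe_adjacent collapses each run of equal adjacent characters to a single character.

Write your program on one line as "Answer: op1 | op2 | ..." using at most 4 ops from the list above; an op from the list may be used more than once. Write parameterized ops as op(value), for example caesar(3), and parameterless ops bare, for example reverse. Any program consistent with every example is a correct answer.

dedupe_adjacent | drop(1) | caesar(5)

Check, running the answer program on each example:
  "tshcylll" -> "tshcyl" -> "shcyl" -> "xmhdq"
  "ribyd" -> "ribyd" -> "ibyd" -> "ngdi"
  "bqqsabajpt" -> "bqsabajpt" -> "qsabajpt" -> "vxfgfouy"
  "dsxignmvl" -> "dsxignmvl" -> "sxignmvl" -> "xcnlsraq"
  "bsblpriefaa" -> "bsblpriefa" -> "sblpriefa" -> "xgquwnjkf"
  "jqxft" -> "jqxft" -> "qxft" -> "vcky"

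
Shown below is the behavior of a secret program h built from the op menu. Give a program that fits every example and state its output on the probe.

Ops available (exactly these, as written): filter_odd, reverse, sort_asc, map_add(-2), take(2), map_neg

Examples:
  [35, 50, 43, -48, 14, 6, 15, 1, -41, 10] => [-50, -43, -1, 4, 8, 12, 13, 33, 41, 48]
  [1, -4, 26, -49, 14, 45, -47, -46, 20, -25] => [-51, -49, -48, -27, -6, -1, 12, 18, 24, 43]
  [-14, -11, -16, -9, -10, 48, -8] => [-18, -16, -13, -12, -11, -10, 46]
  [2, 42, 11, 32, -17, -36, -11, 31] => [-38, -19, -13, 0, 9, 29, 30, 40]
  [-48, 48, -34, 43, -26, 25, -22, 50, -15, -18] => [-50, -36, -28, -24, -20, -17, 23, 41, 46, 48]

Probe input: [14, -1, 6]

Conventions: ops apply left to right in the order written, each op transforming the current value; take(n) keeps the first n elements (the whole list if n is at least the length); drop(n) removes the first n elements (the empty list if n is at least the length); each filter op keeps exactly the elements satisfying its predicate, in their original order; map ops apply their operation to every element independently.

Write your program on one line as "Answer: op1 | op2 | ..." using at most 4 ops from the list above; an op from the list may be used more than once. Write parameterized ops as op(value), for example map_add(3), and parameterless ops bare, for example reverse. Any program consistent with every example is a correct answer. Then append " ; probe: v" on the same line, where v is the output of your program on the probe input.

reverse | map_add(-2) | sort_asc ; probe: [-3, 4, 12]

Check, running the answer program on each example:
  [35, 50, 43, -48, 14, 6, 15, 1, -41, 10] -> [10, -41, 1, 15, 6, 14, -48, 43, 50, 35] -> [8, -43, -1, 13, 4, 12, -50, 41, 48, 33] -> [-50, -43, -1, 4, 8, 12, 13, 33, 41, 48]
  [1, -4, 26, -49, 14, 45, -47, -46, 20, -25] -> [-25, 20, -46, -47, 45, 14, -49, 26, -4, 1] -> [-27, 18, -48, -49, 43, 12, -51, 24, -6, -1] -> [-51, -49, -48, -27, -6, -1, 12, 18, 24, 43]
  [-14, -11, -16, -9, -10, 48, -8] -> [-8, 48, -10, -9, -16, -11, -14] -> [-10, 46, -12, -11, -18, -13, -16] -> [-18, -16, -13, -12, -11, -10, 46]
  [2, 42, 11, 32, -17, -36, -11, 31] -> [31, -11, -36, -17, 32, 11, 42, 2] -> [29, -13, -38, -19, 30, 9, 40, 0] -> [-38, -19, -13, 0, 9, 29, 30, 40]
  [-48, 48, -34, 43, -26, 25, -22, 50, -15, -18] -> [-18, -15, 50, -22, 25, -26, 43, -34, 48, -48] -> [-20, -17, 48, -24, 23, -28, 41, -36, 46, -50] -> [-50, -36, -28, -24, -20, -17, 23, 41, 46, 48]
  probe: [14, -1, 6] -> [6, -1, 14] -> [4, -3, 12] -> [-3, 4, 12]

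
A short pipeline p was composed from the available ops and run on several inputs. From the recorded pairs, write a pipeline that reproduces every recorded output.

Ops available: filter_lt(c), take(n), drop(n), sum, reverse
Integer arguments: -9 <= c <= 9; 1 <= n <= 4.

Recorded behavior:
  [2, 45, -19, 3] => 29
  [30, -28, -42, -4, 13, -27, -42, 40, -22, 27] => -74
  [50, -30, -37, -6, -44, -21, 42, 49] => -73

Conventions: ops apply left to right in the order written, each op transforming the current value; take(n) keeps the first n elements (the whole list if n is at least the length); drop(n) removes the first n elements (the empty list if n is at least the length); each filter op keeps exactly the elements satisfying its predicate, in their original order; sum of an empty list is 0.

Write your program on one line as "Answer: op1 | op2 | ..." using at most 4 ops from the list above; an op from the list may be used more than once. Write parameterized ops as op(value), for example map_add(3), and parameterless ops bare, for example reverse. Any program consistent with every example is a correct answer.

take(4) | drop(1) | sum

Check, running the answer program on each example:
  [2, 45, -19, 3] -> [2, 45, -19, 3] -> [45, -19, 3] -> 29
  [30, -28, -42, -4, 13, -27, -42, 40, -22, 27] -> [30, -28, -42, -4] -> [-28, -42, -4] -> -74
  [50, -30, -37, -6, -44, -21, 42, 49] -> [50, -30, -37, -6] -> [-30, -37, -6] -> -73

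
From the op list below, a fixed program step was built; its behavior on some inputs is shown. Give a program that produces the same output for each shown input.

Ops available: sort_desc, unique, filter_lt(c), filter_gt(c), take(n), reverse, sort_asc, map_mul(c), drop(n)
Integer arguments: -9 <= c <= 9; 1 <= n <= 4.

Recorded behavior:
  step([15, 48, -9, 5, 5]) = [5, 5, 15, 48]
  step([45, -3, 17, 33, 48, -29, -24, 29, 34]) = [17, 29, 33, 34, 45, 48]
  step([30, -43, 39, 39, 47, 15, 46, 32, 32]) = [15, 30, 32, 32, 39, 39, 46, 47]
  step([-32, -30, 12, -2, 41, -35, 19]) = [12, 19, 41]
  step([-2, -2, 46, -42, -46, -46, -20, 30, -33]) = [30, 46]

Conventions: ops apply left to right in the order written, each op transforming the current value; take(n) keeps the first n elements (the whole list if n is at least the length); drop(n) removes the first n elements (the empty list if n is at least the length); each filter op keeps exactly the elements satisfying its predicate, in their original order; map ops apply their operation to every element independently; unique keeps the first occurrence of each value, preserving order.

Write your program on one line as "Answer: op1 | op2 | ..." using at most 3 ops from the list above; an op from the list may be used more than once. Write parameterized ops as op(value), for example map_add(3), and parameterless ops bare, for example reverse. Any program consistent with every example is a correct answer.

filter_gt(3) | sort_asc

Check, running the answer program on each example:
  [15, 48, -9, 5, 5] -> [15, 48, 5, 5] -> [5, 5, 15, 48]
  [45, -3, 17, 33, 48, -29, -24, 29, 34] -> [45, 17, 33, 48, 29, 34] -> [17, 29, 33, 34, 45, 48]
  [30, -43, 39, 39, 47, 15, 46, 32, 32] -> [30, 39, 39, 47, 15, 46, 32, 32] -> [15, 30, 32, 32, 39, 39, 46, 47]
  [-32, -30, 12, -2, 41, -35, 19] -> [12, 41, 19] -> [12, 19, 41]
  [-2, -2, 46, -42, -46, -46, -20, 30, -33] -> [46, 30] -> [30, 46]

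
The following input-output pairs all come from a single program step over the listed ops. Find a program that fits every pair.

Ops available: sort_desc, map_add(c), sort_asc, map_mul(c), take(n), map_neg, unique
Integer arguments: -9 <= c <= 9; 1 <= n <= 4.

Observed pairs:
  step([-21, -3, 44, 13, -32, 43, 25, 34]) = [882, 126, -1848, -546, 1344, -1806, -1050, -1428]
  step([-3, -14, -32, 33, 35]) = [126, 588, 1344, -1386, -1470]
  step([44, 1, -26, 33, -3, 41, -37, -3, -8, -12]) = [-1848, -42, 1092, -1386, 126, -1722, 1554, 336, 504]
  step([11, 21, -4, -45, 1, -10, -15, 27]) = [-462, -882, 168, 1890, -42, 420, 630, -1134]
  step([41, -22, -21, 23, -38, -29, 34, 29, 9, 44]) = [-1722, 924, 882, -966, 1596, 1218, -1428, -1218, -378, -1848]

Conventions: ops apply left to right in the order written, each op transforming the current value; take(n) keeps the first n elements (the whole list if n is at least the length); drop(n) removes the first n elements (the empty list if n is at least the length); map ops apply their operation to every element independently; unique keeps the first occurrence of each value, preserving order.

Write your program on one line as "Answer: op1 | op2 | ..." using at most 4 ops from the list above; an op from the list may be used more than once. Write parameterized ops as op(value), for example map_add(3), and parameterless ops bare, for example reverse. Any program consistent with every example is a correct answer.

map_mul(-6) | unique | map_mul(-7) | map_neg

Check, running the answer program on each example:
  [-21, -3, 44, 13, -32, 43, 25, 34] -> [126, 18, -264, -78, 192, -258, -150, -204] -> [126, 18, -264, -78, 192, -258, -150, -204] -> [-882, -126, 1848, 546, -1344, 1806, 1050, 1428] -> [882, 126, -1848, -546, 1344, -1806, -1050, -1428]
  [-3, -14, -32, 33, 35] -> [18, 84, 192, -198, -210] -> [18, 84, 192, -198, -210] -> [-126, -588, -1344, 1386, 1470] -> [126, 588, 1344, -1386, -1470]
  [44, 1, -26, 33, -3, 41, -37, -3, -8, -12] -> [-264, -6, 156, -198, 18, -246, 222, 18, 48, 72] -> [-264, -6, 156, -198, 18, -246, 222, 48, 72] -> [1848, 42, -1092, 1386, -126, 1722, -1554, -336, -504] -> [-1848, -42, 1092, -1386, 126, -1722, 1554, 336, 504]
  [11, 21, -4, -45, 1, -10, -15, 27] -> [-66, -126, 24, 270, -6, 60, 90, -162] -> [-66, -126, 24, 270, -6, 60, 90, -162] -> [462, 882, -168, -1890, 42, -420, -630, 1134] -> [-462, -882, 168, 1890, -42, 420, 630, -1134]
  [41, -22, -21, 23, -38, -29, 34, 29, 9, 44] -> [-246, 132, 126, -138, 228, 174, -204, -174, -54, -264] -> [-246, 132, 126, -138, 228, 174, -204, -174, -54, -264] -> [1722, -924, -882, 966, -1596, -1218, 1428, 1218, 378, 1848] -> [-1722, 924, 882, -966, 1596, 1218, -1428, -1218, -378, -1848]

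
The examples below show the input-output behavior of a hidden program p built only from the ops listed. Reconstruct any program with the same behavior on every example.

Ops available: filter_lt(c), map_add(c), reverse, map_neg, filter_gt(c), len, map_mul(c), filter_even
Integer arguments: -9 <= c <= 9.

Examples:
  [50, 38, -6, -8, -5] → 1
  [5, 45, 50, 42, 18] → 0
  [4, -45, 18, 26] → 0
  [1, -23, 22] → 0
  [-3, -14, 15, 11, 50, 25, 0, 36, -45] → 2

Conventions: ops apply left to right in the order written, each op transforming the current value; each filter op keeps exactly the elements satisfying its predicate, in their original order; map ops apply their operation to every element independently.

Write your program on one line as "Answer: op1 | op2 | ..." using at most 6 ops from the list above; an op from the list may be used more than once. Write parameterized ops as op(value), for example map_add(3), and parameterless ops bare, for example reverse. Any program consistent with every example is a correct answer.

filter_gt(-6) | map_mul(-1) | map_mul(8) | filter_gt(-2) | map_mul(-6) | len

Check, running the answer program on each example:
  [50, 38, -6, -8, -5] -> [50, 38, -5] -> [-50, -38, 5] -> [-400, -304, 40] -> [40] -> [-240] -> 1
  [5, 45, 50, 42, 18] -> [5, 45, 50, 42, 18] -> [-5, -45, -50, -42, -18] -> [-40, -360, -400, -336, -144] -> [] -> [] -> 0
  [4, -45, 18, 26] -> [4, 18, 26] -> [-4, -18, -26] -> [-32, -144, -208] -> [] -> [] -> 0
  [1, -23, 22] -> [1, 22] -> [-1, -22] -> [-8, -176] -> [] -> [] -> 0
  [-3, -14, 15, 11, 50, 25, 0, 36, -45] -> [-3, 15, 11, 50, 25, 0, 36] -> [3, -15, -11, -50, -25, 0, -36] -> [24, -120, -88, -400, -200, 0, -288] -> [24, 0] -> [-144, 0] -> 2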